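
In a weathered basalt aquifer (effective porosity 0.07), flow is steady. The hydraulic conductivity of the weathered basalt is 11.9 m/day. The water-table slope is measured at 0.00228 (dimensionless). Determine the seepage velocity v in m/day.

Hydraulic gradient i = 0.00228.
Darcy flux q = K · i = 11.90 × 0.002280 = 0.02713 m/day.
Seepage velocity v = q / n_e = 0.02713 / 0.07 = 0.3876 m/day.

0.388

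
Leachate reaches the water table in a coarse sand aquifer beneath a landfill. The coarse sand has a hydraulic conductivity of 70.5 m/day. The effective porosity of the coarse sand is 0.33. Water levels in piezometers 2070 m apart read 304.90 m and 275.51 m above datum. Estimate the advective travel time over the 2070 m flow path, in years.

1.87

Hydraulic gradient i = (304.90 − 275.51) / 2070 = 29.39 / 2070 = 0.01420.
Darcy flux q = K · i = 70.50 × 0.01420 = 1.001 m/day.
Seepage velocity v = q / n_e = 1.001 / 0.33 = 3.033 m/day.
Travel time t = L / v = 2070 / 3.033 = 682.4 days = 1.868 years.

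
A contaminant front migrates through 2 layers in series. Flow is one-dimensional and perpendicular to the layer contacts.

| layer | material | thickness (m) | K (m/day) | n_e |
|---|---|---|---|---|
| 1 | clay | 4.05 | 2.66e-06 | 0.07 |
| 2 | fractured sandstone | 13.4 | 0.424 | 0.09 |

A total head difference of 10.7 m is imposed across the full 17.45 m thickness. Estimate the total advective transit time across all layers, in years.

580

With flow normal to the layers, continuity requires the same specific discharge q through every layer.
Σ(b_i/K_i) = 4.05/2.66e-06 + 13.4/0.424 = 1.523e+06 d.
q = Δh / Σ(b_i/K_i) = 10.7 / 1.523e+06 = 7.028e-06 m/day.
In each layer the seepage velocity is v_i = q/n_i, so the layer transit time is t_i = b_i·n_i / q:
  layer 1 (clay): t_1 = 4.05 × 0.07 / 7.028e-06 = 40341 d
  layer 2 (fractured sandstone): t_2 = 13.4 × 0.09 / 7.028e-06 = 1.716e+05 d
Total t = Σ t_i = 2.120e+05 days = 580.3 years.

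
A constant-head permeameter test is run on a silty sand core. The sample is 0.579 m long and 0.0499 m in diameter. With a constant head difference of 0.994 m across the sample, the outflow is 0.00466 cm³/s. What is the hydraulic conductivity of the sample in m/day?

0.120

Cross-sectional area A = π·(d/2)² = π × (0.0499/2)² = 0.001956 m².
Convert discharge: 0.00466 cm³/s = 4.660e-09 m³/s.
Darcy's law rearranged: K = Q·L / (A·Δh) = 4.660e-09 × 0.579 / (0.001956 × 0.994) = 1.388e-06 m/s = 0.1199 m/day.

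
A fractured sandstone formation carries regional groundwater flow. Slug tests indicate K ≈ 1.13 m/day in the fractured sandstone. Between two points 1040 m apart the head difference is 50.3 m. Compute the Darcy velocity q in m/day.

0.0547

Hydraulic gradient i = Δh / L = 50.3 / 1040 = 0.04837.
Specific discharge q = K · i = 1.130 × 0.04837 = 0.05465 m/day.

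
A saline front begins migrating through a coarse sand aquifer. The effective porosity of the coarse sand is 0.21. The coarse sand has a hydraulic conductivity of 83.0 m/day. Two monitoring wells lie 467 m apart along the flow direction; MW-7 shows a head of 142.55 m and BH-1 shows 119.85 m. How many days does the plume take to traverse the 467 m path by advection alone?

24.3

Hydraulic gradient i = (142.55 − 119.85) / 467 = 22.7 / 467 = 0.04861.
Darcy flux q = K · i = 83.00 × 0.04861 = 4.034 m/day.
Seepage velocity v = q / n_e = 4.034 / 0.21 = 19.21 m/day.
Travel time t = L / v = 467 / 19.21 = 24.31 days.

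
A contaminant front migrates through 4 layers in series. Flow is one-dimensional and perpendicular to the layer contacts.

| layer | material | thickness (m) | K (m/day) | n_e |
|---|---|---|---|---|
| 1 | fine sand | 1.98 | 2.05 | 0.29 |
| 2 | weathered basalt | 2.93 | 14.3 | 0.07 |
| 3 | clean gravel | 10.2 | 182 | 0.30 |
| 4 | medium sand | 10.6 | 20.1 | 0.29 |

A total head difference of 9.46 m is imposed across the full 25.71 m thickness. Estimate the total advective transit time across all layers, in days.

With flow normal to the layers, continuity requires the same specific discharge q through every layer.
Σ(b_i/K_i) = 1.98/2.05 + 2.93/14.3 + 10.2/182 + 10.6/20.1 = 1.754 d.
q = Δh / Σ(b_i/K_i) = 9.46 / 1.754 = 5.393 m/day.
In each layer the seepage velocity is v_i = q/n_i, so the layer transit time is t_i = b_i·n_i / q:
  layer 1 (fine sand): t_1 = 1.98 × 0.29 / 5.393 = 0.1065 d
  layer 2 (weathered basalt): t_2 = 2.93 × 0.07 / 5.393 = 0.03803 d
  layer 3 (clean gravel): t_3 = 10.2 × 0.30 / 5.393 = 0.5674 d
  layer 4 (medium sand): t_4 = 10.6 × 0.29 / 5.393 = 0.5700 d
Total t = Σ t_i = 1.282 days.

1.28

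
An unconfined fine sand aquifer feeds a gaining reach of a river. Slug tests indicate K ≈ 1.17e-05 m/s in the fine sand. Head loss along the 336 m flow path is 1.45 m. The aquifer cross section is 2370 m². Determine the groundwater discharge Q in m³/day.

10.3

Convert K: 1.17e-05 m/s × 86400 = 1.011 m/day.
Hydraulic gradient i = Δh / L = 1.45 / 336 = 0.004315.
Darcy's law: Q = K · A · i = 1.011 × 2370 × 0.004315 = 10.34 m³/day.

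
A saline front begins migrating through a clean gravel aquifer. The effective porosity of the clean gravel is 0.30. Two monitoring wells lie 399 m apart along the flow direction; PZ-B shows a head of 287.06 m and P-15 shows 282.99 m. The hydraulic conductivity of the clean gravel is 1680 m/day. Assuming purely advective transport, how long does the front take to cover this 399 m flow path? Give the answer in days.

6.98

Hydraulic gradient i = (287.06 − 282.99) / 399 = 4.07 / 399 = 0.01020.
Darcy flux q = K · i = 1680 × 0.01020 = 17.14 m/day.
Seepage velocity v = q / n_e = 17.14 / 0.30 = 57.12 m/day.
Travel time t = L / v = 399 / 57.12 = 6.985 days.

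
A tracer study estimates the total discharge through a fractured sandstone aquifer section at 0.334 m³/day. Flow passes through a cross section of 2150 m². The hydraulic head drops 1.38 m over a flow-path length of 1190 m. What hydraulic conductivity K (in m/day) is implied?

Hydraulic gradient i = Δh / L = 1.38 / 1190 = 0.001160.
From Q = K·A·i, K = Q / (A·i) = 0.334 / (2150 × 0.001160) = 0.1340 m/day.

0.134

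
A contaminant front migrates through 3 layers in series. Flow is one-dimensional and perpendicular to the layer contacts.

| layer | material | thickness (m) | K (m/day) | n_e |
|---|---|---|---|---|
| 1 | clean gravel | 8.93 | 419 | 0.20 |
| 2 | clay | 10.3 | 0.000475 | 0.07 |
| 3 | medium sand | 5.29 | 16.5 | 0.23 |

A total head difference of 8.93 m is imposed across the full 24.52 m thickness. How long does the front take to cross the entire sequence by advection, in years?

With flow normal to the layers, continuity requires the same specific discharge q through every layer.
Σ(b_i/K_i) = 8.93/419 + 10.3/0.000475 + 5.29/16.5 = 21685 d.
q = Δh / Σ(b_i/K_i) = 8.93 / 21685 = 0.0004118 m/day.
In each layer the seepage velocity is v_i = q/n_i, so the layer transit time is t_i = b_i·n_i / q:
  layer 1 (clean gravel): t_1 = 8.93 × 0.20 / 0.0004118 = 4337 d
  layer 2 (clay): t_2 = 10.3 × 0.07 / 0.0004118 = 1751 d
  layer 3 (medium sand): t_3 = 5.29 × 0.23 / 0.0004118 = 2954 d
Total t = Σ t_i = 9042 days = 24.76 years.

24.8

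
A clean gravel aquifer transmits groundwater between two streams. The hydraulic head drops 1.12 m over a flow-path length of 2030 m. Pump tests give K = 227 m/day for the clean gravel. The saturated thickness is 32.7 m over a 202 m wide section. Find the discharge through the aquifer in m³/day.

827

Cross-sectional area A = 202 × 32.7 = 6605 m².
Hydraulic gradient i = Δh / L = 1.12 / 2030 = 0.0005517.
Darcy's law: Q = K · A · i = 227.0 × 6605 × 0.0005517 = 827.3 m³/day.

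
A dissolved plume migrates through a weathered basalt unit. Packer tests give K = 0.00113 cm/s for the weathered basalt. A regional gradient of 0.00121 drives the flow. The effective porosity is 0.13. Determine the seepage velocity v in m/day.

Convert K: 0.00113 cm/s × 864 = 0.9763 m/day.
Hydraulic gradient i = 0.00121.
Darcy flux q = K · i = 0.9763 × 0.001210 = 0.001181 m/day.
Seepage velocity v = q / n_e = 0.001181 / 0.13 = 0.009087 m/day.

0.00909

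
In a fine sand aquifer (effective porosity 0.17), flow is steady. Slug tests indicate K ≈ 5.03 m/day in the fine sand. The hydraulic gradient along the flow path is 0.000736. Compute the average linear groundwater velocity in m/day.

0.0218

Hydraulic gradient i = 0.000736.
Darcy flux q = K · i = 5.030 × 0.0007360 = 0.003702 m/day.
Seepage velocity v = q / n_e = 0.003702 / 0.17 = 0.02178 m/day.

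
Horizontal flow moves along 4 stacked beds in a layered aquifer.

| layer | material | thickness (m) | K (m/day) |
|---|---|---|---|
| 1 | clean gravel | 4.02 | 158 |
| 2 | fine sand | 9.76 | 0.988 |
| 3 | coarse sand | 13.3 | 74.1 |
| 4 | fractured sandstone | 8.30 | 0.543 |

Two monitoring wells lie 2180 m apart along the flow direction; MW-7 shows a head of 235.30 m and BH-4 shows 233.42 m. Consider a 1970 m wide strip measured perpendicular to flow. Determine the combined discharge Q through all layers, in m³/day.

Flow is parallel to layering, so each bed carries its own Darcy discharge and the transmissivities add.
Σ(K_i·b_i) = 158×4.02 + 0.988×9.76 + 74.1×13.3 + 0.543×8.30 = 1635 m²/day.
Hydraulic gradient i = (235.30 − 233.42) / 2180 = 1.88 / 2180 = 0.0008624.
Q = Σ(K_i·b_i) · W · i = 1635 × 1970 × 0.0008624 = 2777 m³/day.

2780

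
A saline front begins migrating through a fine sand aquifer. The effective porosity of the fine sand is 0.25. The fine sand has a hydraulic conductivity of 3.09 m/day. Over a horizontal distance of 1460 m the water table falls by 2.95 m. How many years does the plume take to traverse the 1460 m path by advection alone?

Hydraulic gradient i = Δh / L = 2.95 / 1460 = 0.002021.
Darcy flux q = K · i = 3.090 × 0.002021 = 0.006243 m/day.
Seepage velocity v = q / n_e = 0.006243 / 0.25 = 0.02497 m/day.
Travel time t = L / v = 1460 / 0.02497 = 58461 days = 160.1 years.

160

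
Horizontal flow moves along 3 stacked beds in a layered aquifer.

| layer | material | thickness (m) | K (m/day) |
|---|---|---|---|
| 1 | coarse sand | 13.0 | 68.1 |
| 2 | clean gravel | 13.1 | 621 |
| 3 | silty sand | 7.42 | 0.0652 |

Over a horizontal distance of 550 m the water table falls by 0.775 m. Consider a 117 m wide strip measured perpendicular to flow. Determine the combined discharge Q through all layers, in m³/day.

1490

Flow is parallel to layering, so each bed carries its own Darcy discharge and the transmissivities add.
Σ(K_i·b_i) = 68.1×13.0 + 621×13.1 + 0.0652×7.42 = 9021 m²/day.
Hydraulic gradient i = Δh / L = 0.775 / 550 = 0.001409.
Q = Σ(K_i·b_i) · W · i = 9021 × 117 × 0.001409 = 1487 m³/day.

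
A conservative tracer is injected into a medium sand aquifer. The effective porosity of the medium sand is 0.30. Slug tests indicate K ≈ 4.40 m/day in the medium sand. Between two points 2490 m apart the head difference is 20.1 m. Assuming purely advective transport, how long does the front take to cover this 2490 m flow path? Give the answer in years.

Hydraulic gradient i = Δh / L = 20.1 / 2490 = 0.008072.
Darcy flux q = K · i = 4.400 × 0.008072 = 0.03552 m/day.
Seepage velocity v = q / n_e = 0.03552 / 0.30 = 0.1184 m/day.
Travel time t = L / v = 2490 / 0.1184 = 21032 days = 57.58 years.

57.6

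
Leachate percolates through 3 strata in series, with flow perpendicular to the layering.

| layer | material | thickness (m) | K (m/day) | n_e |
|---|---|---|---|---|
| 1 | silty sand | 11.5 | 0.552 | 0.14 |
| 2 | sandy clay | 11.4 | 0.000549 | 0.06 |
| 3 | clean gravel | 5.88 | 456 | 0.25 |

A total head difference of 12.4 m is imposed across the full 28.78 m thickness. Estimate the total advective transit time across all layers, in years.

With flow normal to the layers, continuity requires the same specific discharge q through every layer.
Σ(b_i/K_i) = 11.5/0.552 + 11.4/0.000549 + 5.88/456 = 20786 d.
q = Δh / Σ(b_i/K_i) = 12.4 / 20786 = 0.0005966 m/day.
In each layer the seepage velocity is v_i = q/n_i, so the layer transit time is t_i = b_i·n_i / q:
  layer 1 (silty sand): t_1 = 11.5 × 0.14 / 0.0005966 = 2699 d
  layer 2 (sandy clay): t_2 = 11.4 × 0.06 / 0.0005966 = 1147 d
  layer 3 (clean gravel): t_3 = 5.88 × 0.25 / 0.0005966 = 2464 d
Total t = Σ t_i = 6310 days = 17.27 years.

17.3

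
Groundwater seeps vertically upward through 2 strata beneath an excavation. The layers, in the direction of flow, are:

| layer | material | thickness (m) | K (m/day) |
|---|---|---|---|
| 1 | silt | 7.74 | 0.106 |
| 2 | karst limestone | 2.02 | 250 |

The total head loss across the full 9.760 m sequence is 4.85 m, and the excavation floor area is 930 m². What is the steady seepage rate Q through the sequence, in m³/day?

61.8

Flow is perpendicular to layering, so the layers act in series and the equivalent K is the thickness-weighted harmonic mean.
Total thickness L = 7.74 + 2.02 = 9.760 m.
Σ(b_i/K_i) = 7.74/0.106 + 2.02/250 = 73.03 d.
K_eq = L / Σ(b_i/K_i) = 9.760 / 73.03 = 0.1336 m/day.
Q = K_eq · A · (Δh/L) = 0.1336 × 930 × (4.85/9.760) = 61.76 m³/day.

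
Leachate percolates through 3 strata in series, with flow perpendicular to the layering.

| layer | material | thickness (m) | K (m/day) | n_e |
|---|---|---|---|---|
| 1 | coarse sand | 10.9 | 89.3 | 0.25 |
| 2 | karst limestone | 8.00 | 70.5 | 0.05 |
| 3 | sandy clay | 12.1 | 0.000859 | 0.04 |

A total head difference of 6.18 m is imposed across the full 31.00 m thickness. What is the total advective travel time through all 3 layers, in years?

22.5

With flow normal to the layers, continuity requires the same specific discharge q through every layer.
Σ(b_i/K_i) = 10.9/89.3 + 8.00/70.5 + 12.1/0.000859 = 14086 d.
q = Δh / Σ(b_i/K_i) = 6.18 / 14086 = 0.0004387 m/day.
In each layer the seepage velocity is v_i = q/n_i, so the layer transit time is t_i = b_i·n_i / q:
  layer 1 (coarse sand): t_1 = 10.9 × 0.25 / 0.0004387 = 6211 d
  layer 2 (karst limestone): t_2 = 8.00 × 0.05 / 0.0004387 = 911.7 d
  layer 3 (sandy clay): t_3 = 12.1 × 0.04 / 0.0004387 = 1103 d
Total t = Σ t_i = 8226 days = 22.52 years.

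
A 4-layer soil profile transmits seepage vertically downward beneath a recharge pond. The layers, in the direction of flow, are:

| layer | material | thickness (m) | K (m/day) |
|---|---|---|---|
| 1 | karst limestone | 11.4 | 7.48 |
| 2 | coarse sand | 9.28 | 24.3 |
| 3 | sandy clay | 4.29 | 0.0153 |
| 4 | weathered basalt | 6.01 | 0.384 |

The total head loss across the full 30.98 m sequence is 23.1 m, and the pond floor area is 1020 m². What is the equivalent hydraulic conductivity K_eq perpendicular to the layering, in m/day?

Flow is perpendicular to layering, so the layers act in series and the equivalent K is the thickness-weighted harmonic mean.
Total thickness L = 11.4 + 9.28 + 4.29 + 6.01 = 30.98 m.
Σ(b_i/K_i) = 11.4/7.48 + 9.28/24.3 + 4.29/0.0153 + 6.01/0.384 = 297.9 d.
K_eq = L / Σ(b_i/K_i) = 30.98 / 297.9 = 0.1040 m/day.

0.104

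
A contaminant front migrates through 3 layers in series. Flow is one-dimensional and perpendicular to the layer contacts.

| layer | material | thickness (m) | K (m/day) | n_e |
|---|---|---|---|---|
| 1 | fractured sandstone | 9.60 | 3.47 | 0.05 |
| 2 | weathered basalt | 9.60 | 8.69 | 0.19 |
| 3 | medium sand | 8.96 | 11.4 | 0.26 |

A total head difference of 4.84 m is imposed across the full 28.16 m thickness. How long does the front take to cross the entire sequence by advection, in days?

With flow normal to the layers, continuity requires the same specific discharge q through every layer.
Σ(b_i/K_i) = 9.60/3.47 + 9.60/8.69 + 8.96/11.4 = 4.657 d.
q = Δh / Σ(b_i/K_i) = 4.84 / 4.657 = 1.039 m/day.
In each layer the seepage velocity is v_i = q/n_i, so the layer transit time is t_i = b_i·n_i / q:
  layer 1 (fractured sandstone): t_1 = 9.60 × 0.05 / 1.039 = 0.4619 d
  layer 2 (weathered basalt): t_2 = 9.60 × 0.19 / 1.039 = 1.755 d
  layer 3 (medium sand): t_3 = 8.96 × 0.26 / 1.039 = 2.242 d
Total t = Σ t_i = 4.459 days.

4.46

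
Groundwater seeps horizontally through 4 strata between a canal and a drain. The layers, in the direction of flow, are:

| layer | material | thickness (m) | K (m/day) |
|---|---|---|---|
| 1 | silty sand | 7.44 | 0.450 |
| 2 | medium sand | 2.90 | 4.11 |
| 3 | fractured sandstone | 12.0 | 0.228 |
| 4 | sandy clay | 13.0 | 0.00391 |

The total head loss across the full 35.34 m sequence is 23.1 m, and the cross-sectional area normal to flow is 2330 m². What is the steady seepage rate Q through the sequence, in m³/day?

15.9

Flow is perpendicular to layering, so the layers act in series and the equivalent K is the thickness-weighted harmonic mean.
Total thickness L = 7.44 + 2.90 + 12.0 + 13.0 = 35.34 m.
Σ(b_i/K_i) = 7.44/0.450 + 2.90/4.11 + 12.0/0.228 + 13.0/0.00391 = 3395 d.
K_eq = L / Σ(b_i/K_i) = 35.34 / 3395 = 0.01041 m/day.
Q = K_eq · A · (Δh/L) = 0.01041 × 2330 × (23.1/35.34) = 15.86 m³/day.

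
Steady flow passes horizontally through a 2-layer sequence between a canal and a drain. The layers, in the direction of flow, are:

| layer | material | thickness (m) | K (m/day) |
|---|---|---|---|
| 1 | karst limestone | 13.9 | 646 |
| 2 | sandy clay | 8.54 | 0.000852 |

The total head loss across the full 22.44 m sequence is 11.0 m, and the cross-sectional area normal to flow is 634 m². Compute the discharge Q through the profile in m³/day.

Flow is perpendicular to layering, so the layers act in series and the equivalent K is the thickness-weighted harmonic mean.
Total thickness L = 13.9 + 8.54 = 22.44 m.
Σ(b_i/K_i) = 13.9/646 + 8.54/0.000852 = 10023 d.
K_eq = L / Σ(b_i/K_i) = 22.44 / 10023 = 0.002239 m/day.
Q = K_eq · A · (Δh/L) = 0.002239 × 634 × (11.0/22.44) = 0.6958 m³/day.

0.696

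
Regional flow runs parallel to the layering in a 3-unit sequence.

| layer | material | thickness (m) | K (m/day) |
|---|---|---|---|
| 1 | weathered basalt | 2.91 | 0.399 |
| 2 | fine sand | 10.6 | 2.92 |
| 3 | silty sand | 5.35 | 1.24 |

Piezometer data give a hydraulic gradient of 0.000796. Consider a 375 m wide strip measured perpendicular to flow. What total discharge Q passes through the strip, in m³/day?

Flow is parallel to layering, so each bed carries its own Darcy discharge and the transmissivities add.
Σ(K_i·b_i) = 0.399×2.91 + 2.92×10.6 + 1.24×5.35 = 38.75 m²/day.
Hydraulic gradient i = 0.000796.
Q = Σ(K_i·b_i) · W · i = 38.75 × 375 × 0.0007960 = 11.57 m³/day.

11.6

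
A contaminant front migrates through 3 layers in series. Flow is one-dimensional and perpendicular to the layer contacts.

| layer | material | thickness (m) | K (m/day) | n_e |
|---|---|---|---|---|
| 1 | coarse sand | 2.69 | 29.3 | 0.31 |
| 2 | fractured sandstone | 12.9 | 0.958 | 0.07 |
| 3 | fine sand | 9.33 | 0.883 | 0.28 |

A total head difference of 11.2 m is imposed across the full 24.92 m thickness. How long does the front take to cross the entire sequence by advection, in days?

9.37

With flow normal to the layers, continuity requires the same specific discharge q through every layer.
Σ(b_i/K_i) = 2.69/29.3 + 12.9/0.958 + 9.33/0.883 = 24.12 d.
q = Δh / Σ(b_i/K_i) = 11.2 / 24.12 = 0.4643 m/day.
In each layer the seepage velocity is v_i = q/n_i, so the layer transit time is t_i = b_i·n_i / q:
  layer 1 (coarse sand): t_1 = 2.69 × 0.31 / 0.4643 = 1.796 d
  layer 2 (fractured sandstone): t_2 = 12.9 × 0.07 / 0.4643 = 1.945 d
  layer 3 (fine sand): t_3 = 9.33 × 0.28 / 0.4643 = 5.627 d
Total t = Σ t_i = 9.368 days.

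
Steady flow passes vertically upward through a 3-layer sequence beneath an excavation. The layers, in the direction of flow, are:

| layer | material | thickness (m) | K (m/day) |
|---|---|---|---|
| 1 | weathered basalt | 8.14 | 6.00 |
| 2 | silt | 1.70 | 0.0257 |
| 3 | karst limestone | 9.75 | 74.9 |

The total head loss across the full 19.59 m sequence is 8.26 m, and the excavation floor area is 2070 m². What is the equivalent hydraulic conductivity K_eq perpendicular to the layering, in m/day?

0.290

Flow is perpendicular to layering, so the layers act in series and the equivalent K is the thickness-weighted harmonic mean.
Total thickness L = 8.14 + 1.70 + 9.75 = 19.59 m.
Σ(b_i/K_i) = 8.14/6.00 + 1.70/0.0257 + 9.75/74.9 = 67.63 d.
K_eq = L / Σ(b_i/K_i) = 19.59 / 67.63 = 0.2896 m/day.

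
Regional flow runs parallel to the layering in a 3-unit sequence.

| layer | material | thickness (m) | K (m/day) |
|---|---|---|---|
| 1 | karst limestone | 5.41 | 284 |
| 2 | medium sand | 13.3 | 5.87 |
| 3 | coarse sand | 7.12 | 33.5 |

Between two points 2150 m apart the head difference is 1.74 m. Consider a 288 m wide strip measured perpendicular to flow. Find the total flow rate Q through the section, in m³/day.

432

Flow is parallel to layering, so each bed carries its own Darcy discharge and the transmissivities add.
Σ(K_i·b_i) = 284×5.41 + 5.87×13.3 + 33.5×7.12 = 1853 m²/day.
Hydraulic gradient i = Δh / L = 1.74 / 2150 = 0.0008093.
Q = Σ(K_i·b_i) · W · i = 1853 × 288 × 0.0008093 = 431.9 m³/day.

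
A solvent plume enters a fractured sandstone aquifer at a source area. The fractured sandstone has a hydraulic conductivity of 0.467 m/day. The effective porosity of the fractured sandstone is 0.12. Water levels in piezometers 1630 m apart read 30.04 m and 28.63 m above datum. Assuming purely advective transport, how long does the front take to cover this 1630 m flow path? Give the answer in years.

1330

Hydraulic gradient i = (30.04 − 28.63) / 1630 = 1.41 / 1630 = 0.0008650.
Darcy flux q = K · i = 0.4670 × 0.0008650 = 0.0004040 m/day.
Seepage velocity v = q / n_e = 0.0004040 / 0.12 = 0.003366 m/day.
Travel time t = L / v = 1630 / 0.003366 = 4.842e+05 days = 1326 years.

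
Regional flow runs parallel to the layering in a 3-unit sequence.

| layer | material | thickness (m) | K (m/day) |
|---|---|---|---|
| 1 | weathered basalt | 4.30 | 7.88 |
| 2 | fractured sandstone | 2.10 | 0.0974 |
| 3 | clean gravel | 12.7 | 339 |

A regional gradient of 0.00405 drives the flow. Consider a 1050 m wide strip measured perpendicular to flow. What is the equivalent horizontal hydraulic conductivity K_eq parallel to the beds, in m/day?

Flow is parallel to layering, so each bed carries its own Darcy discharge and the transmissivities add.
Σ(K_i·b_i) = 7.88×4.30 + 0.0974×2.10 + 339×12.7 = 4339 m²/day.
Total thickness b = 19.10 m, so K_eq = Σ(K_i·b_i)/b = 227.2 m/day.

227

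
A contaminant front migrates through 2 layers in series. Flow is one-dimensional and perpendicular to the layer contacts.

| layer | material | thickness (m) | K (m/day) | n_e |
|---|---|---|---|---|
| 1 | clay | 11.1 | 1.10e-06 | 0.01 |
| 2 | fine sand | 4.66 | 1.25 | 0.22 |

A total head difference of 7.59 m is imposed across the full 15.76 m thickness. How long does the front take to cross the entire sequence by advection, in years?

4140

With flow normal to the layers, continuity requires the same specific discharge q through every layer.
Σ(b_i/K_i) = 11.1/1.10e-06 + 4.66/1.25 = 1.009e+07 d.
q = Δh / Σ(b_i/K_i) = 7.59 / 1.009e+07 = 7.522e-07 m/day.
In each layer the seepage velocity is v_i = q/n_i, so the layer transit time is t_i = b_i·n_i / q:
  layer 1 (clay): t_1 = 11.1 × 0.01 / 7.522e-07 = 1.476e+05 d
  layer 2 (fine sand): t_2 = 4.66 × 0.22 / 7.522e-07 = 1.363e+06 d
Total t = Σ t_i = 1.511e+06 days = 4136 years.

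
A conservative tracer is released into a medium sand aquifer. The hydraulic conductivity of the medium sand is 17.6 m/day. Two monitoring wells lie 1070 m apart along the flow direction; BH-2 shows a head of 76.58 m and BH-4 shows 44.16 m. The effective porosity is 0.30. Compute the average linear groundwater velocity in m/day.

1.78

Hydraulic gradient i = (76.58 − 44.16) / 1070 = 32.42 / 1070 = 0.03030.
Darcy flux q = K · i = 17.60 × 0.03030 = 0.5333 m/day.
Seepage velocity v = q / n_e = 0.5333 / 0.30 = 1.778 m/day.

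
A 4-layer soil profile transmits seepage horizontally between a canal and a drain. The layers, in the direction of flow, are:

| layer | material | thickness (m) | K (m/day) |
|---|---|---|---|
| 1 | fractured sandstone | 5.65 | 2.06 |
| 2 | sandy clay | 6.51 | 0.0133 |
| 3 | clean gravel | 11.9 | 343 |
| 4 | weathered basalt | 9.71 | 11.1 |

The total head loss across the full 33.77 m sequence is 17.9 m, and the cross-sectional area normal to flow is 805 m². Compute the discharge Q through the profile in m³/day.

Flow is perpendicular to layering, so the layers act in series and the equivalent K is the thickness-weighted harmonic mean.
Total thickness L = 5.65 + 6.51 + 11.9 + 9.71 = 33.77 m.
Σ(b_i/K_i) = 5.65/2.06 + 6.51/0.0133 + 11.9/343 + 9.71/11.1 = 493.1 d.
K_eq = L / Σ(b_i/K_i) = 33.77 / 493.1 = 0.06848 m/day.
Q = K_eq · A · (Δh/L) = 0.06848 × 805 × (17.9/33.77) = 29.22 m³/day.

29.2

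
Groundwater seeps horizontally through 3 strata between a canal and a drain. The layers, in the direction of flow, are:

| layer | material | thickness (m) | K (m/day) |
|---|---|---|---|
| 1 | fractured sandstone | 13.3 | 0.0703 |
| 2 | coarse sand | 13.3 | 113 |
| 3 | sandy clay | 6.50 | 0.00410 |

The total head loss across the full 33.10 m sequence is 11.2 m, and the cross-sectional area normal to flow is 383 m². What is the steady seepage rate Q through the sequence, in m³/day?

Flow is perpendicular to layering, so the layers act in series and the equivalent K is the thickness-weighted harmonic mean.
Total thickness L = 13.3 + 13.3 + 6.50 = 33.10 m.
Σ(b_i/K_i) = 13.3/0.0703 + 13.3/113 + 6.50/0.00410 = 1775 d.
K_eq = L / Σ(b_i/K_i) = 33.10 / 1775 = 0.01865 m/day.
Q = K_eq · A · (Δh/L) = 0.01865 × 383 × (11.2/33.10) = 2.417 m³/day.

2.42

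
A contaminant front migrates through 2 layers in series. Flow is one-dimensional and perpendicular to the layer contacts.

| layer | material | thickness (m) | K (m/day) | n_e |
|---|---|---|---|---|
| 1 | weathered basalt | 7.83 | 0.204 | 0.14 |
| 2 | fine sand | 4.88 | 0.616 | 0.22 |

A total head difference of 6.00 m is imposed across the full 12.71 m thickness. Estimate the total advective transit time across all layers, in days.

With flow normal to the layers, continuity requires the same specific discharge q through every layer.
Σ(b_i/K_i) = 7.83/0.204 + 4.88/0.616 = 46.30 d.
q = Δh / Σ(b_i/K_i) = 6.00 / 46.30 = 0.1296 m/day.
In each layer the seepage velocity is v_i = q/n_i, so the layer transit time is t_i = b_i·n_i / q:
  layer 1 (weathered basalt): t_1 = 7.83 × 0.14 / 0.1296 = 8.460 d
  layer 2 (fine sand): t_2 = 4.88 × 0.22 / 0.1296 = 8.285 d
Total t = Σ t_i = 16.75 days.

16.7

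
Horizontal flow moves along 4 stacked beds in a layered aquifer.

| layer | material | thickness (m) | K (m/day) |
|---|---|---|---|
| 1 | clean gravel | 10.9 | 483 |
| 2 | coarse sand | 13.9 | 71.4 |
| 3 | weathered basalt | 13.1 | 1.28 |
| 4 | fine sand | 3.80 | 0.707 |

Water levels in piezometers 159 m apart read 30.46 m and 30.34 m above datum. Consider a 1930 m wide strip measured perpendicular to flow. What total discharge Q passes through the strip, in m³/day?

Flow is parallel to layering, so each bed carries its own Darcy discharge and the transmissivities add.
Σ(K_i·b_i) = 483×10.9 + 71.4×13.9 + 1.28×13.1 + 0.707×3.80 = 6277 m²/day.
Hydraulic gradient i = (30.46 − 30.34) / 159 = 0.12 / 159 = 0.0007547.
Q = Σ(K_i·b_i) · W · i = 6277 × 1930 × 0.0007547 = 9143 m³/day.

9140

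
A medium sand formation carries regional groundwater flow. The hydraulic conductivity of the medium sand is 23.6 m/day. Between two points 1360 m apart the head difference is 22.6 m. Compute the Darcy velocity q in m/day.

Hydraulic gradient i = Δh / L = 22.6 / 1360 = 0.01662.
Specific discharge q = K · i = 23.60 × 0.01662 = 0.3922 m/day.

0.392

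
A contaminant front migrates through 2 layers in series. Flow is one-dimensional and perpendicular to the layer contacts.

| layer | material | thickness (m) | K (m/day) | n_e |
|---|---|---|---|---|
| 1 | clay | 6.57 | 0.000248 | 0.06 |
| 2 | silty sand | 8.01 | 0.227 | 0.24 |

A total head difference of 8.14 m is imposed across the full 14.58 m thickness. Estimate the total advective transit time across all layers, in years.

20.7

With flow normal to the layers, continuity requires the same specific discharge q through every layer.
Σ(b_i/K_i) = 6.57/0.000248 + 8.01/0.227 = 26527 d.
q = Δh / Σ(b_i/K_i) = 8.14 / 26527 = 0.0003069 m/day.
In each layer the seepage velocity is v_i = q/n_i, so the layer transit time is t_i = b_i·n_i / q:
  layer 1 (clay): t_1 = 6.57 × 0.06 / 0.0003069 = 1285 d
  layer 2 (silty sand): t_2 = 8.01 × 0.24 / 0.0003069 = 6265 d
Total t = Σ t_i = 7550 days = 20.67 years.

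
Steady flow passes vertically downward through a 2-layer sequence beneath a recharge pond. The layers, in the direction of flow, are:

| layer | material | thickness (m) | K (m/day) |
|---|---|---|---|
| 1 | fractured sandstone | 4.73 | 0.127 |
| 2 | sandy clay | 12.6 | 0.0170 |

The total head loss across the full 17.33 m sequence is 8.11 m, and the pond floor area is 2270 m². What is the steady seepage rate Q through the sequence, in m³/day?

Flow is perpendicular to layering, so the layers act in series and the equivalent K is the thickness-weighted harmonic mean.
Total thickness L = 4.73 + 12.6 = 17.33 m.
Σ(b_i/K_i) = 4.73/0.127 + 12.6/0.0170 = 778.4 d.
K_eq = L / Σ(b_i/K_i) = 17.33 / 778.4 = 0.02226 m/day.
Q = K_eq · A · (Δh/L) = 0.02226 × 2270 × (8.11/17.33) = 23.65 m³/day.

23.7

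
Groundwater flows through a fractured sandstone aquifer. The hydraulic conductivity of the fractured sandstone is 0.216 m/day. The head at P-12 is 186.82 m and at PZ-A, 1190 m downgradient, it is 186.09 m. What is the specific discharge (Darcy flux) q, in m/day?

Hydraulic gradient i = (186.82 − 186.09) / 1190 = 0.73 / 1190 = 0.0006134.
Specific discharge q = K · i = 0.2160 × 0.0006134 = 0.0001325 m/day.

0.000133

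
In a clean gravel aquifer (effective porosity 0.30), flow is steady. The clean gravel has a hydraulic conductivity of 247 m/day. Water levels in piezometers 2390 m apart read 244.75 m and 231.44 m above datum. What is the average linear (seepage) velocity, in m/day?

4.59

Hydraulic gradient i = (244.75 − 231.44) / 2390 = 13.31 / 2390 = 0.005569.
Darcy flux q = K · i = 247.0 × 0.005569 = 1.376 m/day.
Seepage velocity v = q / n_e = 1.376 / 0.30 = 4.585 m/day.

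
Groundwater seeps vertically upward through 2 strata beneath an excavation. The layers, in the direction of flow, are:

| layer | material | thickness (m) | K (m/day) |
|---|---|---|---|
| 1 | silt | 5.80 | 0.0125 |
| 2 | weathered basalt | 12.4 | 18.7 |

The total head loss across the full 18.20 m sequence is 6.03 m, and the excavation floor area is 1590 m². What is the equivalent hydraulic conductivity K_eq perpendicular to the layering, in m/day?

0.0392

Flow is perpendicular to layering, so the layers act in series and the equivalent K is the thickness-weighted harmonic mean.
Total thickness L = 5.80 + 12.4 = 18.20 m.
Σ(b_i/K_i) = 5.80/0.0125 + 12.4/18.7 = 464.7 d.
K_eq = L / Σ(b_i/K_i) = 18.20 / 464.7 = 0.03917 m/day.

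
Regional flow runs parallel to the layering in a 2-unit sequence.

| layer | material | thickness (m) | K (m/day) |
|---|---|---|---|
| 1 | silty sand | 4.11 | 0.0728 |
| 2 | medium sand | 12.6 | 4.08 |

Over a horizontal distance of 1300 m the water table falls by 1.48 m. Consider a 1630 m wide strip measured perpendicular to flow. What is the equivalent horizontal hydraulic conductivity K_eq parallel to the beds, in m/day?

3.09

Flow is parallel to layering, so each bed carries its own Darcy discharge and the transmissivities add.
Σ(K_i·b_i) = 0.0728×4.11 + 4.08×12.6 = 51.71 m²/day.
Total thickness b = 16.71 m, so K_eq = Σ(K_i·b_i)/b = 3.094 m/day.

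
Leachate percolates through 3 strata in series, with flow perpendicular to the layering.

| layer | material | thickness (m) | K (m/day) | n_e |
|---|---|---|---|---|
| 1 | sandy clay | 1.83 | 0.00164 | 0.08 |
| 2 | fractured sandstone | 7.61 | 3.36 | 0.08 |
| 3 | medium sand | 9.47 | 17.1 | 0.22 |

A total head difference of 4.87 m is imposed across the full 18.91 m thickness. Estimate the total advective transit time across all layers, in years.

1.79

With flow normal to the layers, continuity requires the same specific discharge q through every layer.
Σ(b_i/K_i) = 1.83/0.00164 + 7.61/3.36 + 9.47/17.1 = 1119 d.
q = Δh / Σ(b_i/K_i) = 4.87 / 1119 = 0.004353 m/day.
In each layer the seepage velocity is v_i = q/n_i, so the layer transit time is t_i = b_i·n_i / q:
  layer 1 (sandy clay): t_1 = 1.83 × 0.08 / 0.004353 = 33.63 d
  layer 2 (fractured sandstone): t_2 = 7.61 × 0.08 / 0.004353 = 139.8 d
  layer 3 (medium sand): t_3 = 9.47 × 0.22 / 0.004353 = 478.6 d
Total t = Σ t_i = 652.0 days = 1.785 years.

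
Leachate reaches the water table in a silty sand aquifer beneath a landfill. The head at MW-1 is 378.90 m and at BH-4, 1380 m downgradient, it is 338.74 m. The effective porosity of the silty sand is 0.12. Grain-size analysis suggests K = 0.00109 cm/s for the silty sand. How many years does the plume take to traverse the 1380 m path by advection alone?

16.5

Convert K: 0.00109 cm/s × 864 = 0.9418 m/day.
Hydraulic gradient i = (378.90 − 338.74) / 1380 = 40.16 / 1380 = 0.02910.
Darcy flux q = K · i = 0.9418 × 0.02910 = 0.02741 m/day.
Seepage velocity v = q / n_e = 0.02741 / 0.12 = 0.2284 m/day.
Travel time t = L / v = 1380 / 0.2284 = 6042 days = 16.54 years.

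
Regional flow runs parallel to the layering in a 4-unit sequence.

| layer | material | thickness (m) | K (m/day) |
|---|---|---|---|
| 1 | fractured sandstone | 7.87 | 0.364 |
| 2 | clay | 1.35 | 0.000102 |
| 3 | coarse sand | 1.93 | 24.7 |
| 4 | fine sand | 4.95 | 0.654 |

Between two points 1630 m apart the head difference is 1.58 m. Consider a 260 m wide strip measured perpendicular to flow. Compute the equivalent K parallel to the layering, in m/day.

Flow is parallel to layering, so each bed carries its own Darcy discharge and the transmissivities add.
Σ(K_i·b_i) = 0.364×7.87 + 0.000102×1.35 + 24.7×1.93 + 0.654×4.95 = 53.77 m²/day.
Total thickness b = 16.10 m, so K_eq = Σ(K_i·b_i)/b = 3.340 m/day.

3.34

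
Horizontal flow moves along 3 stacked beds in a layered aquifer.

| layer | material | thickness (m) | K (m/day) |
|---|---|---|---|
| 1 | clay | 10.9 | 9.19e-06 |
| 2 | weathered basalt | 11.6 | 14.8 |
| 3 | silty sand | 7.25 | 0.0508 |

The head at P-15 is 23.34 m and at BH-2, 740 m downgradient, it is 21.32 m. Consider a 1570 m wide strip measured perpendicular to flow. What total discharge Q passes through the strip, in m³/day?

Flow is parallel to layering, so each bed carries its own Darcy discharge and the transmissivities add.
Σ(K_i·b_i) = 9.19e-06×10.9 + 14.8×11.6 + 0.0508×7.25 = 172.0 m²/day.
Hydraulic gradient i = (23.34 − 21.32) / 740 = 2.02 / 740 = 0.002730.
Q = Σ(K_i·b_i) · W · i = 172.0 × 1570 × 0.002730 = 737.3 m³/day.

737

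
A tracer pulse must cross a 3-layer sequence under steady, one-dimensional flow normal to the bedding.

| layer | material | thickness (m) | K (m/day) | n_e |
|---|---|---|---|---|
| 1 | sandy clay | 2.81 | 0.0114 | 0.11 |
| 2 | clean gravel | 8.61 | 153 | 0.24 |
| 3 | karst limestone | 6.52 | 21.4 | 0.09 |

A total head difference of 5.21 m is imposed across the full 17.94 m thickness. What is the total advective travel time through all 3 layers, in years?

0.384

With flow normal to the layers, continuity requires the same specific discharge q through every layer.
Σ(b_i/K_i) = 2.81/0.0114 + 8.61/153 + 6.52/21.4 = 246.9 d.
q = Δh / Σ(b_i/K_i) = 5.21 / 246.9 = 0.02111 m/day.
In each layer the seepage velocity is v_i = q/n_i, so the layer transit time is t_i = b_i·n_i / q:
  layer 1 (sandy clay): t_1 = 2.81 × 0.11 / 0.02111 = 14.65 d
  layer 2 (clean gravel): t_2 = 8.61 × 0.24 / 0.02111 = 97.91 d
  layer 3 (karst limestone): t_3 = 6.52 × 0.09 / 0.02111 = 27.80 d
Total t = Σ t_i = 140.4 days = 0.3843 years.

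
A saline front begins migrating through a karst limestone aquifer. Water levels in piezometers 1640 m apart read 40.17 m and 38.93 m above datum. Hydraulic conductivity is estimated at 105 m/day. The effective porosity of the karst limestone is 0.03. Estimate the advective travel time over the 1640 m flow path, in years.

1.70

Hydraulic gradient i = (40.17 − 38.93) / 1640 = 1.24 / 1640 = 0.0007561.
Darcy flux q = K · i = 105.0 × 0.0007561 = 0.07939 m/day.
Seepage velocity v = q / n_e = 0.07939 / 0.03 = 2.646 m/day.
Travel time t = L / v = 1640 / 2.646 = 619.7 days = 1.697 years.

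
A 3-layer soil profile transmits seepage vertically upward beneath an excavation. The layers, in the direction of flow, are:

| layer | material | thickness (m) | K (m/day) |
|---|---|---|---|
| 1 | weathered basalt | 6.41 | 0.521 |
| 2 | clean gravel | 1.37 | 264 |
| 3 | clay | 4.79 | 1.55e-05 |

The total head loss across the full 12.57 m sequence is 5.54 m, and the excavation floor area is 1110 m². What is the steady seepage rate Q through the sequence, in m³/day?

Flow is perpendicular to layering, so the layers act in series and the equivalent K is the thickness-weighted harmonic mean.
Total thickness L = 6.41 + 1.37 + 4.79 = 12.57 m.
Σ(b_i/K_i) = 6.41/0.521 + 1.37/264 + 4.79/1.55e-05 = 3.090e+05 d.
K_eq = L / Σ(b_i/K_i) = 12.57 / 3.090e+05 = 4.067e-05 m/day.
Q = K_eq · A · (Δh/L) = 4.067e-05 × 1110 × (5.54/12.57) = 0.01990 m³/day.

0.0199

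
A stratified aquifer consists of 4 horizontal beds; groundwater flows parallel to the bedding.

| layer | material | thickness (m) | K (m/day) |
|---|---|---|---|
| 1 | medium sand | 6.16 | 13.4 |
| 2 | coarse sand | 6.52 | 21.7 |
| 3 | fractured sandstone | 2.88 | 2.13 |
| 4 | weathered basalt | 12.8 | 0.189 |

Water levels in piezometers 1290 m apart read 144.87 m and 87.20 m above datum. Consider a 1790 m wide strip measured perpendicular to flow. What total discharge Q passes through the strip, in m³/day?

18600

Flow is parallel to layering, so each bed carries its own Darcy discharge and the transmissivities add.
Σ(K_i·b_i) = 13.4×6.16 + 21.7×6.52 + 2.13×2.88 + 0.189×12.8 = 232.6 m²/day.
Hydraulic gradient i = (144.87 − 87.20) / 1290 = 57.67 / 1290 = 0.04471.
Q = Σ(K_i·b_i) · W · i = 232.6 × 1790 × 0.04471 = 18612 m³/day.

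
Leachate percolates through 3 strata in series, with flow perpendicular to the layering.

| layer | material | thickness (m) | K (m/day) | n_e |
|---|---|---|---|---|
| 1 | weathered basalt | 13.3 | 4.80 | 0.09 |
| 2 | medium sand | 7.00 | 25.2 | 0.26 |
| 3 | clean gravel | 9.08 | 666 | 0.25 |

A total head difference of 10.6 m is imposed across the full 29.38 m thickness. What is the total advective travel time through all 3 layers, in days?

1.53

With flow normal to the layers, continuity requires the same specific discharge q through every layer.
Σ(b_i/K_i) = 13.3/4.80 + 7.00/25.2 + 9.08/666 = 3.062 d.
q = Δh / Σ(b_i/K_i) = 10.6 / 3.062 = 3.462 m/day.
In each layer the seepage velocity is v_i = q/n_i, so the layer transit time is t_i = b_i·n_i / q:
  layer 1 (weathered basalt): t_1 = 13.3 × 0.09 / 3.462 = 0.3458 d
  layer 2 (medium sand): t_2 = 7.00 × 0.26 / 3.462 = 0.5258 d
  layer 3 (clean gravel): t_3 = 9.08 × 0.25 / 3.462 = 0.6558 d
Total t = Σ t_i = 1.527 days.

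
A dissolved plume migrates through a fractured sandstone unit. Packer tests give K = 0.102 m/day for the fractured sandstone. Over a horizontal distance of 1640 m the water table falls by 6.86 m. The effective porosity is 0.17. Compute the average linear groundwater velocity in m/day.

0.00251

Hydraulic gradient i = Δh / L = 6.86 / 1640 = 0.004183.
Darcy flux q = K · i = 0.1020 × 0.004183 = 0.0004267 m/day.
Seepage velocity v = q / n_e = 0.0004267 / 0.17 = 0.002510 m/day.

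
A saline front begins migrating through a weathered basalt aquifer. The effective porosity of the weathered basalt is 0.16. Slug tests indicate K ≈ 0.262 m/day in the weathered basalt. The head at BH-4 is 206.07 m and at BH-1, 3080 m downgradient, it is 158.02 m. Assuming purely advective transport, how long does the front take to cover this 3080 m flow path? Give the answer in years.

330

Hydraulic gradient i = (206.07 − 158.02) / 3080 = 48.05 / 3080 = 0.01560.
Darcy flux q = K · i = 0.2620 × 0.01560 = 0.004087 m/day.
Seepage velocity v = q / n_e = 0.004087 / 0.16 = 0.02555 m/day.
Travel time t = L / v = 3080 / 0.02555 = 1.206e+05 days = 330.1 years.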